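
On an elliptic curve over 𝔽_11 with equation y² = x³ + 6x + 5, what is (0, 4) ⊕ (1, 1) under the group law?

(0, 4) + (1, 1). λ = (1 - 4)/(1 - 0) ≡ 8/1 mod 11. 1⁻¹ ≡ 1 (mod 11), so λ ≡ 8.
  x = λ² - 0 - 1 = 64 - 1 ≡ 8; y = λ·(0 - 8) - 4 ≡ 9. → (8, 9)

(8, 9)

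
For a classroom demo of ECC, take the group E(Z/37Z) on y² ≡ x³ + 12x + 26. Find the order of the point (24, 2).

2P: tangent at (24, 2): λ = (3·24² + 12)/(2·2) ≡ 1/4. 4⁻¹ ≡ 28 (mod 37), so λ ≡ 1·28 ≡ 28.
  x = λ² - 24 - 24 = 784 - 48 ≡ 33; y = λ·(24 - 33) - 2 ≡ 5. → (33, 5)
3P: (33, 5) + (24, 2). λ = (2 - 5)/(24 - 33) ≡ 34/28 mod 37. 28⁻¹ ≡ 4 (mod 37) since 28·4 = 112 ≡ 1, so λ ≡ 25.
  x = λ² - 33 - 24 = 625 - 57 ≡ 13; y = λ·(33 - 13) - 5 ≡ 14. → (13, 14)
4P: (13, 14) + (24, 2). λ = (2 - 14)/(24 - 13) ≡ 25/11 mod 37. 11⁻¹ ≡ 27 (mod 37), so λ ≡ 9.
  x = λ² - 13 - 24 = 81 - 37 ≡ 7; y = λ·(13 - 7) - 14 ≡ 3. → (7, 3)
5P: (7, 3) + (24, 2). λ = (2 - 3)/(24 - 7) ≡ 36/17 mod 37. 17⁻¹ ≡ 24 (mod 37), so λ ≡ 13.
  x = λ² - 7 - 24 = 169 - 31 ≡ 27; y = λ·(7 - 27) - 3 ≡ 33. → (27, 33)
6P: (27, 33) + (24, 2). λ = (2 - 33)/(24 - 27) ≡ 6/34 mod 37. 34⁻¹ ≡ 12 (mod 37), so λ ≡ 35.
  x = λ² - 27 - 24 = 1225 - 51 ≡ 27; y = λ·(27 - 27) - 33 ≡ 4. → (27, 4)
7P: (27, 4) + (24, 2). λ = (2 - 4)/(24 - 27) ≡ 35/34 mod 37. 34⁻¹ ≡ 12 (mod 37) since 34·12 = 408 ≡ 1, so λ ≡ 13.
  x = λ² - 27 - 24 = 169 - 51 ≡ 7; y = λ·(27 - 7) - 4 ≡ 34. → (7, 34)
8P: (7, 34) + (24, 2). λ = (2 - 34)/(24 - 7) ≡ 5/17 mod 37. 17⁻¹ ≡ 24 (mod 37), so λ ≡ 9.
  x = λ² - 7 - 24 = 81 - 31 ≡ 13; y = λ·(7 - 13) - 34 ≡ 23. → (13, 23)
9P: (13, 23) + (24, 2). λ = (2 - 23)/(24 - 13) ≡ 16/11 mod 37. 11⁻¹ ≡ 27 (mod 37), so λ ≡ 25.
  x = λ² - 13 - 24 = 625 - 37 ≡ 33; y = λ·(13 - 33) - 23 ≡ 32. → (33, 32)
10P: (33, 32) + (24, 2). λ = (2 - 32)/(24 - 33) ≡ 7/28 mod 37. 28⁻¹ ≡ 4 (mod 37), so λ ≡ 28.
  x = λ² - 33 - 24 = 784 - 57 ≡ 24; y = λ·(33 - 24) - 32 ≡ 35. → (24, 35)
11P: (24, 35) + (24, 2): same x and y₁ ≡ -y₂, so the sum is 𝒪.
11P = 𝒪, so the order is 11.

11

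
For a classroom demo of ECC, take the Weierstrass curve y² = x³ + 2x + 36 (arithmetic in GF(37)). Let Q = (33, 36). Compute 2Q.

tangent at (33, 36): λ = (3·33² + 2)/(2·36) ≡ 13/35. 35⁻¹ ≡ 18 (mod 37), so λ ≡ 13·18 ≡ 12.
  x = λ² - 33 - 33 = 144 - 66 ≡ 4; y = λ·(33 - 4) - 36 ≡ 16. → (4, 16)

(4, 16)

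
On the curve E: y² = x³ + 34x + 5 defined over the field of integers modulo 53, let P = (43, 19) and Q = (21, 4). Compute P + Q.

(43, 19) + (21, 4). λ = (4 - 19)/(21 - 43) ≡ 38/31 mod 53. 31⁻¹ ≡ 12 (mod 53) since 31·12 = 372 ≡ 1, so λ ≡ 32.
  x = λ² - 43 - 21 = 1024 - 64 ≡ 6; y = λ·(43 - 6) - 19 ≡ 52. → (6, 52)

(6, 52)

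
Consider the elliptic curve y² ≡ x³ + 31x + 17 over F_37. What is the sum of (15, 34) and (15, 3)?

O

The two points share x = 15 and their y-coordinates satisfy 34 + 3 ≡ 0 (mod 37), so they are inverses. Their sum is the point at infinity.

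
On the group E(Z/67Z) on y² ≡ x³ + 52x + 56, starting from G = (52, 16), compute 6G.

Repeated addition: build up to 6G.
2G: tangent at (52, 16): λ = (3·52² + 52)/(2·16) ≡ 57/32. 32⁻¹ ≡ 44 (mod 67) since 32·44 = 1408 ≡ 1, so λ ≡ 57·44 ≡ 29.
  x = λ² - 52 - 52 = 841 - 104 ≡ 0; y = λ·(52 - 0) - 16 ≡ 18. → (0, 18)
3G: (0, 18) + (52, 16). λ = (16 - 18)/(52 - 0) ≡ 65/52 mod 67. 52⁻¹ ≡ 58 (mod 67) since 52·58 = 3016 ≡ 1, so λ ≡ 18.
  x = λ² - 0 - 52 = 324 - 52 ≡ 4; y = λ·(0 - 4) - 18 ≡ 44. → (4, 44)
4G: (4, 44) + (52, 16). λ = (16 - 44)/(52 - 4) ≡ 39/48 mod 67. 48⁻¹ ≡ 7 (mod 67), so λ ≡ 5.
  x = λ² - 4 - 52 = 25 - 56 ≡ 36; y = λ·(4 - 36) - 44 ≡ 64. → (36, 64)
5G: (36, 64) + (52, 16). λ = (16 - 64)/(52 - 36) ≡ 19/16 mod 67. 16⁻¹ ≡ 21 (mod 67) since 16·21 = 336 ≡ 1, so λ ≡ 64.
  x = λ² - 36 - 52 = 4096 - 88 ≡ 55; y = λ·(36 - 55) - 64 ≡ 60. → (55, 60)
6G: (55, 60) + (52, 16). λ = (16 - 60)/(52 - 55) ≡ 23/64 mod 67. 64⁻¹ ≡ 22 (mod 67), so λ ≡ 37.
  x = λ² - 55 - 52 = 1369 - 107 ≡ 56; y = λ·(55 - 56) - 60 ≡ 37. → (56, 37)

(56, 37)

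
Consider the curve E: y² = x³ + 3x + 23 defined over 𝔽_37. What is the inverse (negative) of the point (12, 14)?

-(12, 14) = (12, -14 mod 37) = (12, 23).

(12, 23)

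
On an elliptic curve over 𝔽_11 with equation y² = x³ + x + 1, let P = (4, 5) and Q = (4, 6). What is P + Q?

O

The two points share x = 4 and their y-coordinates satisfy 5 + 6 ≡ 0 (mod 11), so they are inverses. Their sum is O.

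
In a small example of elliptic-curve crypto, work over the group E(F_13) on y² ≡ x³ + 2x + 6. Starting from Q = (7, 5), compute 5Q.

Repeated addition: build up to 5Q.
2Q: tangent at (7, 5): λ = (3·7² + 2)/(2·5) ≡ 6/10. 10⁻¹ ≡ 4 (mod 13) since 10·4 = 40 ≡ 1, so λ ≡ 6·4 ≡ 11.
  x = λ² - 7 - 7 = 121 - 14 ≡ 3; y = λ·(7 - 3) - 5 ≡ 0. → (3, 0)
3Q: (3, 0) + (7, 5). λ = (5 - 0)/(7 - 3) ≡ 5/4 mod 13. 4⁻¹ ≡ 10 (mod 13) since 4·10 = 40 ≡ 1, so λ ≡ 11.
  x = λ² - 3 - 7 = 121 - 10 ≡ 7; y = λ·(3 - 7) - 0 ≡ 8. → (7, 8)
4Q: (7, 8) + (7, 5): same x and y₁ ≡ -y₂, so the sum is ∞.
5Q: ∞ + (7, 5) = (7, 5) (identity).

(7, 5)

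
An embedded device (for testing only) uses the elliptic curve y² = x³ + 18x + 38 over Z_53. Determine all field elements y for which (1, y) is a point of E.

2, 51

x³ + 18x + 38 = 57 ≡ 4 (mod 53).
Square roots of 4 mod 53: 2 and 51 (since 2² = 4 ≡ 4).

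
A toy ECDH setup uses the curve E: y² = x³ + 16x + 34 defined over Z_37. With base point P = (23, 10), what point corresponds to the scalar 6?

Double-and-add on 6 = (110)₂. Start with P = (23, 10) for the leading 1-bit.
double: tangent at (23, 10): λ = (3·23² + 16)/(2·10) ≡ 12/20. 20⁻¹ ≡ 13 (mod 37) since 20·13 = 260 ≡ 1, so λ ≡ 12·13 ≡ 8.
  x = λ² - 23 - 23 = 64 - 46 ≡ 18; y = λ·(23 - 18) - 10 ≡ 30. → (18, 30)
add P: (18, 30) + (23, 10). λ = (10 - 30)/(23 - 18) ≡ 17/5 mod 37. 5⁻¹ ≡ 15 (mod 37) since 5·15 = 75 ≡ 1, so λ ≡ 33.
  x = λ² - 18 - 23 = 1089 - 41 ≡ 12; y = λ·(18 - 12) - 30 ≡ 20. → (12, 20)
double: tangent at (12, 20): λ = (3·12² + 16)/(2·20) ≡ 4/3. 3⁻¹ ≡ 25 (mod 37), so λ ≡ 4·25 ≡ 26.
  x = λ² - 12 - 12 = 676 - 24 ≡ 23; y = λ·(12 - 23) - 20 ≡ 27. → (23, 27)

(23, 27)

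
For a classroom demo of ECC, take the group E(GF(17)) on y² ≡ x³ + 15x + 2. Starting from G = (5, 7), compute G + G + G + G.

Repeated addition: build up to 4G.
2G: tangent at (5, 7): λ = (3·5² + 15)/(2·7) ≡ 5/14. 14⁻¹ ≡ 11 (mod 17) since 14·11 = 154 ≡ 1, so λ ≡ 5·11 ≡ 4.
  x = λ² - 5 - 5 = 16 - 10 ≡ 6; y = λ·(5 - 6) - 7 ≡ 6. → (6, 6)
3G: (6, 6) + (5, 7). λ = (7 - 6)/(5 - 6) ≡ 1/16 mod 17. 16⁻¹ ≡ 16 (mod 17), so λ ≡ 16.
  x = λ² - 6 - 5 = 256 - 11 ≡ 7; y = λ·(6 - 7) - 6 ≡ 12. → (7, 12)
4G: (7, 12) + (5, 7). λ = (7 - 12)/(5 - 7) ≡ 12/15 mod 17. 15⁻¹ ≡ 8 (mod 17), so λ ≡ 11.
  x = λ² - 7 - 5 = 121 - 12 ≡ 7; y = λ·(7 - 7) - 12 ≡ 5. → (7, 5)

(7, 5)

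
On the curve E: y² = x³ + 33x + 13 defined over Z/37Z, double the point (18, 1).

(10, 23)

tangent at (18, 1): λ = (3·18² + 33)/(2·1) ≡ 6/2. 2⁻¹ ≡ 19 (mod 37), so λ ≡ 6·19 ≡ 3.
  x = λ² - 18 - 18 = 9 - 36 ≡ 10; y = λ·(18 - 10) - 1 ≡ 23. → (10, 23)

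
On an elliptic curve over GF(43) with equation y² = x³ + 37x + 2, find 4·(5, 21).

Write G = (5, 21).
Double-and-add on 4 = (100)₂. Start with G = (5, 21) for the leading 1-bit.
double: tangent at (5, 21): λ = (3·5² + 37)/(2·21) ≡ 26/42. 42⁻¹ ≡ 42 (mod 43), so λ ≡ 26·42 ≡ 17.
  x = λ² - 5 - 5 = 289 - 10 ≡ 21; y = λ·(5 - 21) - 21 ≡ 8. → (21, 8)
double: tangent at (21, 8): λ = (3·21² + 37)/(2·8) ≡ 27/16. 16⁻¹ ≡ 35 (mod 43), so λ ≡ 27·35 ≡ 42.
  x = λ² - 21 - 21 = 1764 - 42 ≡ 2; y = λ·(21 - 2) - 8 ≡ 16. → (2, 16)

(2, 16)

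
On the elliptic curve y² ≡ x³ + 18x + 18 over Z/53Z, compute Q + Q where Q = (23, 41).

tangent at (23, 41): λ = (3·23² + 18)/(2·41) ≡ 15/29. 29⁻¹ ≡ 11 (mod 53), so λ ≡ 15·11 ≡ 6.
  x = λ² - 23 - 23 = 36 - 46 ≡ 43; y = λ·(23 - 43) - 41 ≡ 51. → (43, 51)

(43, 51)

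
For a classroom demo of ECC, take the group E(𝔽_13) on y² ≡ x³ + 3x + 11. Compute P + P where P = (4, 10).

tangent at (4, 10): λ = (3·4² + 3)/(2·10) ≡ 12/7. 7⁻¹ ≡ 2 (mod 13) since 7·2 = 14 ≡ 1, so λ ≡ 12·2 ≡ 11.
  x = λ² - 4 - 4 = 121 - 8 ≡ 9; y = λ·(4 - 9) - 10 ≡ 0. → (9, 0)

(9, 0)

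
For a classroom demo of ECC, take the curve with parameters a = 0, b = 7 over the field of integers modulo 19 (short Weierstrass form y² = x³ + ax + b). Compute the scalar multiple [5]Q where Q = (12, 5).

Repeated addition: build up to 5Q.
2Q: tangent at (12, 5): λ = (3·12² + 0)/(2·5) ≡ 14/10. 10⁻¹ ≡ 2 (mod 19), so λ ≡ 14·2 ≡ 9.
  x = λ² - 12 - 12 = 81 - 24 ≡ 0; y = λ·(12 - 0) - 5 ≡ 8. → (0, 8)
3Q: (0, 8) + (12, 5). λ = (5 - 8)/(12 - 0) ≡ 16/12 mod 19. 12⁻¹ ≡ 8 (mod 19) since 12·8 = 96 ≡ 1, so λ ≡ 14.
  x = λ² - 0 - 12 = 196 - 12 ≡ 13; y = λ·(0 - 13) - 8 ≡ 0. → (13, 0)
4Q: (13, 0) + (12, 5). λ = (5 - 0)/(12 - 13) ≡ 5/18 mod 19. 18⁻¹ ≡ 18 (mod 19) since 18·18 = 324 ≡ 1, so λ ≡ 14.
  x = λ² - 13 - 12 = 196 - 25 ≡ 0; y = λ·(13 - 0) - 0 ≡ 11. → (0, 11)
5Q: (0, 11) + (12, 5). λ = (5 - 11)/(12 - 0) ≡ 13/12 mod 19. 12⁻¹ ≡ 8 (mod 19) since 12·8 = 96 ≡ 1, so λ ≡ 9.
  x = λ² - 0 - 12 = 81 - 12 ≡ 12; y = λ·(0 - 12) - 11 ≡ 14. → (12, 14)

(12, 14)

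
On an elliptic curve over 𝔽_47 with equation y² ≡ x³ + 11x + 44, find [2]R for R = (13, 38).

tangent at (13, 38): λ = (3·13² + 11)/(2·38) ≡ 1/29. 29⁻¹ ≡ 13 (mod 47), so λ ≡ 1·13 ≡ 13.
  x = λ² - 13 - 13 = 169 - 26 ≡ 2; y = λ·(13 - 2) - 38 ≡ 11. → (2, 11)

(2, 11)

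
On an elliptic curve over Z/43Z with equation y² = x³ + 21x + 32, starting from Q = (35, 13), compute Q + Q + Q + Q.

(42, 15)

Double-and-add on 4 = (100)₂. Start with Q = (35, 13) for the leading 1-bit.
double: tangent at (35, 13): λ = (3·35² + 21)/(2·13) ≡ 41/26. 26⁻¹ ≡ 5 (mod 43) since 26·5 = 130 ≡ 1, so λ ≡ 41·5 ≡ 33.
  x = λ² - 35 - 35 = 1089 - 70 ≡ 30; y = λ·(35 - 30) - 13 ≡ 23. → (30, 23)
double: tangent at (30, 23): λ = (3·30² + 21)/(2·23) ≡ 12/3. 3⁻¹ ≡ 29 (mod 43), so λ ≡ 12·29 ≡ 4.
  x = λ² - 30 - 30 = 16 - 60 ≡ 42; y = λ·(30 - 42) - 23 ≡ 15. → (42, 15)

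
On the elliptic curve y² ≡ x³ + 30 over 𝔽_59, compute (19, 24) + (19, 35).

O

The two points share x = 19 and their y-coordinates satisfy 24 + 35 ≡ 0 (mod 59), so they are inverses. Their sum is O.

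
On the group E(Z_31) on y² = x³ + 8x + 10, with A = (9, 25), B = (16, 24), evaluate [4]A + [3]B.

(25, 5)

First 4A:
Repeated addition: build up to 4A.
2A: tangent at (9, 25): λ = (3·9² + 8)/(2·25) ≡ 3/19. 19⁻¹ ≡ 18 (mod 31), so λ ≡ 3·18 ≡ 23.
  x = λ² - 9 - 9 = 529 - 18 ≡ 15; y = λ·(9 - 15) - 25 ≡ 23. → (15, 23)
3A: (15, 23) + (9, 25). λ = (25 - 23)/(9 - 15) ≡ 2/25 mod 31. 25⁻¹ ≡ 5 (mod 31) since 25·5 = 125 ≡ 1, so λ ≡ 10.
  x = λ² - 15 - 9 = 100 - 24 ≡ 14; y = λ·(15 - 14) - 23 ≡ 18. → (14, 18)
4A: (14, 18) + (9, 25). λ = (25 - 18)/(9 - 14) ≡ 7/26 mod 31. 26⁻¹ ≡ 6 (mod 31) since 26·6 = 156 ≡ 1, so λ ≡ 11.
  x = λ² - 14 - 9 = 121 - 23 ≡ 5; y = λ·(14 - 5) - 18 ≡ 19. → (5, 19)
4A = (5, 19).
Next 3B:
Repeated addition: build up to 3B.
2B: tangent at (16, 24): λ = (3·16² + 8)/(2·24) ≡ 1/17. 17⁻¹ ≡ 11 (mod 31) since 17·11 = 187 ≡ 1, so λ ≡ 1·11 ≡ 11.
  x = λ² - 16 - 16 = 121 - 32 ≡ 27; y = λ·(16 - 27) - 24 ≡ 10. → (27, 10)
3B: (27, 10) + (16, 24). λ = (24 - 10)/(16 - 27) ≡ 14/20 mod 31. 20⁻¹ ≡ 14 (mod 31) since 20·14 = 280 ≡ 1, so λ ≡ 10.
  x = λ² - 27 - 16 = 100 - 43 ≡ 26; y = λ·(27 - 26) - 10 ≡ 0. → (26, 0)
3B = (26, 0).
Finally 4A + 3B:
(5, 19) + (26, 0). λ = (0 - 19)/(26 - 5) ≡ 12/21 mod 31. 21⁻¹ ≡ 3 (mod 31), so λ ≡ 5.
  x = λ² - 5 - 26 = 25 - 31 ≡ 25; y = λ·(5 - 25) - 19 ≡ 5. → (25, 5)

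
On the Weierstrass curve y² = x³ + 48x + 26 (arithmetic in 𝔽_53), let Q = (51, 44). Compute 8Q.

(13, 12)

Double-and-add on 8 = (1000)₂. Start with Q = (51, 44) for the leading 1-bit.
double: tangent at (51, 44): λ = (3·51² + 48)/(2·44) ≡ 7/35. 35⁻¹ ≡ 50 (mod 53) since 35·50 = 1750 ≡ 1, so λ ≡ 7·50 ≡ 32.
  x = λ² - 51 - 51 = 1024 - 102 ≡ 21; y = λ·(51 - 21) - 44 ≡ 15. → (21, 15)
double: tangent at (21, 15): λ = (3·21² + 48)/(2·15) ≡ 46/30. 30⁻¹ ≡ 23 (mod 53), so λ ≡ 46·23 ≡ 51.
  x = λ² - 21 - 21 = 2601 - 42 ≡ 15; y = λ·(21 - 15) - 15 ≡ 26. → (15, 26)
double: tangent at (15, 26): λ = (3·15² + 48)/(2·26) ≡ 34/52. 52⁻¹ ≡ 52 (mod 53), so λ ≡ 34·52 ≡ 19.
  x = λ² - 15 - 15 = 361 - 30 ≡ 13; y = λ·(15 - 13) - 26 ≡ 12. → (13, 12)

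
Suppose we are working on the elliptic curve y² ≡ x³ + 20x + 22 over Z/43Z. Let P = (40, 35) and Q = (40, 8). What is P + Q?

The two points share x = 40 and their y-coordinates satisfy 35 + 8 ≡ 0 (mod 43), so they are inverses. Their sum is O.

O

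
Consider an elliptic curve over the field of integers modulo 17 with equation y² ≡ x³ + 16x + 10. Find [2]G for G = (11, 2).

tangent at (11, 2): λ = (3·11² + 16)/(2·2) ≡ 5/4. 4⁻¹ ≡ 13 (mod 17) since 4·13 = 52 ≡ 1, so λ ≡ 5·13 ≡ 14.
  x = λ² - 11 - 11 = 196 - 22 ≡ 4; y = λ·(11 - 4) - 2 ≡ 11. → (4, 11)

(4, 11)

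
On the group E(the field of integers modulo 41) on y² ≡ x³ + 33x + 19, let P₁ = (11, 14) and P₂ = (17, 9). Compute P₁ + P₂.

(11, 14) + (17, 9). λ = (9 - 14)/(17 - 11) ≡ 36/6 mod 41. 6⁻¹ ≡ 7 (mod 41), so λ ≡ 6.
  x = λ² - 11 - 17 = 36 - 28 ≡ 8; y = λ·(11 - 8) - 14 ≡ 4. → (8, 4)

(8, 4)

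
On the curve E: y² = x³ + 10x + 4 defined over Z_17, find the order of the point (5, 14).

2P: tangent at (5, 14): λ = (3·5² + 10)/(2·14) ≡ 0/11. 11⁻¹ ≡ 14 (mod 17), so λ ≡ 0·14 ≡ 0.
  x = λ² - 5 - 5 = 0 - 10 ≡ 7; y = λ·(5 - 7) - 14 ≡ 3. → (7, 3)
3P: (7, 3) + (5, 14). λ = (14 - 3)/(5 - 7) ≡ 11/15 mod 17. 15⁻¹ ≡ 8 (mod 17) since 15·8 = 120 ≡ 1, so λ ≡ 3.
  x = λ² - 7 - 5 = 9 - 12 ≡ 14; y = λ·(7 - 14) - 3 ≡ 10. → (14, 10)
4P: (14, 10) + (5, 14). λ = (14 - 10)/(5 - 14) ≡ 4/8 mod 17. 8⁻¹ ≡ 15 (mod 17), so λ ≡ 9.
  x = λ² - 14 - 5 = 81 - 19 ≡ 11; y = λ·(14 - 11) - 10 ≡ 0. → (11, 0)
5P: (11, 0) + (5, 14). λ = (14 - 0)/(5 - 11) ≡ 14/11 mod 17. 11⁻¹ ≡ 14 (mod 17), so λ ≡ 9.
  x = λ² - 11 - 5 = 81 - 16 ≡ 14; y = λ·(11 - 14) - 0 ≡ 7. → (14, 7)
6P: (14, 7) + (5, 14). λ = (14 - 7)/(5 - 14) ≡ 7/8 mod 17. 8⁻¹ ≡ 15 (mod 17), so λ ≡ 3.
  x = λ² - 14 - 5 = 9 - 19 ≡ 7; y = λ·(14 - 7) - 7 ≡ 14. → (7, 14)
7P: (7, 14) + (5, 14). λ = (14 - 14)/(5 - 7) ≡ 0/15 mod 17. 15⁻¹ ≡ 8 (mod 17), so λ ≡ 0.
  x = λ² - 7 - 5 = 0 - 12 ≡ 5; y = λ·(7 - 5) - 14 ≡ 3. → (5, 3)
8P: (5, 3) + (5, 14): same x and y₁ ≡ -y₂, so the sum is the point at infinity.
8P = the point at infinity, so the order is 8.

8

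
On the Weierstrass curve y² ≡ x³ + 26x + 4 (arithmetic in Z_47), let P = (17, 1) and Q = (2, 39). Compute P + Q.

(34, 17)

(17, 1) + (2, 39). λ = (39 - 1)/(2 - 17) ≡ 38/32 mod 47. 32⁻¹ ≡ 25 (mod 47) since 32·25 = 800 ≡ 1, so λ ≡ 10.
  x = λ² - 17 - 2 = 100 - 19 ≡ 34; y = λ·(17 - 34) - 1 ≡ 17. → (34, 17)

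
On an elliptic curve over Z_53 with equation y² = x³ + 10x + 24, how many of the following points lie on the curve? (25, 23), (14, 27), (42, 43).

(25, 23): 23² ≡ 52, rhs ≡ 52 → on.
(14, 27): 27² ≡ 40, rhs ≡ 46 → off.
(42, 43): 43² ≡ 47, rhs ≡ 14 → off.

1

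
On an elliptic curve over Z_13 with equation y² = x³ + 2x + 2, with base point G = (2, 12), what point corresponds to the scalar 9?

Repeated addition: build up to 9G.
2G: tangent at (2, 12): λ = (3·2² + 2)/(2·12) ≡ 1/11. 11⁻¹ ≡ 6 (mod 13), so λ ≡ 1·6 ≡ 6.
  x = λ² - 2 - 2 = 36 - 4 ≡ 6; y = λ·(2 - 6) - 12 ≡ 3. → (6, 3)
3G: (6, 3) + (2, 12). λ = (12 - 3)/(2 - 6) ≡ 9/9 mod 13. 9⁻¹ ≡ 3 (mod 13), so λ ≡ 1.
  x = λ² - 6 - 2 = 1 - 8 ≡ 6; y = λ·(6 - 6) - 3 ≡ 10. → (6, 10)
4G: (6, 10) + (2, 12). λ = (12 - 10)/(2 - 6) ≡ 2/9 mod 13. 9⁻¹ ≡ 3 (mod 13) since 9·3 = 27 ≡ 1, so λ ≡ 6.
  x = λ² - 6 - 2 = 36 - 8 ≡ 2; y = λ·(6 - 2) - 10 ≡ 1. → (2, 1)
5G: (2, 1) + (2, 12): same x and y₁ ≡ -y₂, so the sum is the point at infinity.
6G: the point at infinity + (2, 12) = (2, 12) (identity).
7G: tangent at (2, 12): λ = (3·2² + 2)/(2·12) ≡ 1/11. 11⁻¹ ≡ 6 (mod 13), so λ ≡ 1·6 ≡ 6.
  x = λ² - 2 - 2 = 36 - 4 ≡ 6; y = λ·(2 - 6) - 12 ≡ 3. → (6, 3)
8G: (6, 3) + (2, 12). λ = (12 - 3)/(2 - 6) ≡ 9/9 mod 13. 9⁻¹ ≡ 3 (mod 13), so λ ≡ 1.
  x = λ² - 6 - 2 = 1 - 8 ≡ 6; y = λ·(6 - 6) - 3 ≡ 10. → (6, 10)
9G: (6, 10) + (2, 12). λ = (12 - 10)/(2 - 6) ≡ 2/9 mod 13. 9⁻¹ ≡ 3 (mod 13) since 9·3 = 27 ≡ 1, so λ ≡ 6.
  x = λ² - 6 - 2 = 36 - 8 ≡ 2; y = λ·(6 - 2) - 10 ≡ 1. → (2, 1)

(2, 1)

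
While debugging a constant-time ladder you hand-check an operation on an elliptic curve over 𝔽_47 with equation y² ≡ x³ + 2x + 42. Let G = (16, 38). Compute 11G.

(16, 9)

Double-and-add on 11 = (1011)₂. Start with G = (16, 38) for the leading 1-bit.
double: tangent at (16, 38): λ = (3·16² + 2)/(2·38) ≡ 18/29. 29⁻¹ ≡ 13 (mod 47), so λ ≡ 18·13 ≡ 46.
  x = λ² - 16 - 16 = 2116 - 32 ≡ 16; y = λ·(16 - 16) - 38 ≡ 9. → (16, 9)
double: tangent at (16, 9): λ = (3·16² + 2)/(2·9) ≡ 18/18. 18⁻¹ ≡ 34 (mod 47) since 18·34 = 612 ≡ 1, so λ ≡ 18·34 ≡ 1.
  x = λ² - 16 - 16 = 1 - 32 ≡ 16; y = λ·(16 - 16) - 9 ≡ 38. → (16, 38)
add G: tangent at (16, 38): λ = (3·16² + 2)/(2·38) ≡ 18/29. 29⁻¹ ≡ 13 (mod 47), so λ ≡ 18·13 ≡ 46.
  x = λ² - 16 - 16 = 2116 - 32 ≡ 16; y = λ·(16 - 16) - 38 ≡ 9. → (16, 9)
double: tangent at (16, 9): λ = (3·16² + 2)/(2·9) ≡ 18/18. 18⁻¹ ≡ 34 (mod 47) since 18·34 = 612 ≡ 1, so λ ≡ 18·34 ≡ 1.
  x = λ² - 16 - 16 = 1 - 32 ≡ 16; y = λ·(16 - 16) - 9 ≡ 38. → (16, 38)
add G: tangent at (16, 38): λ = (3·16² + 2)/(2·38) ≡ 18/29. 29⁻¹ ≡ 13 (mod 47) since 29·13 = 377 ≡ 1, so λ ≡ 18·13 ≡ 46.
  x = λ² - 16 - 16 = 2116 - 32 ≡ 16; y = λ·(16 - 16) - 38 ≡ 9. → (16, 9)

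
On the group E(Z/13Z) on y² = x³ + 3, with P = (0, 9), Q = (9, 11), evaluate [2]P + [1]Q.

First 2P:
Repeated addition: build up to 2P.
2P: tangent at (0, 9): λ = (3·0² + 0)/(2·9) ≡ 0/5. 5⁻¹ ≡ 8 (mod 13) since 5·8 = 40 ≡ 1, so λ ≡ 0·8 ≡ 0.
  x = λ² - 0 - 0 = 0 - 0 ≡ 0; y = λ·(0 - 0) - 9 ≡ 4. → (0, 4)
2P = (0, 4).
Finally 2P + Q:
(0, 4) + (9, 11). λ = (11 - 4)/(9 - 0) ≡ 7/9 mod 13. 9⁻¹ ≡ 3 (mod 13), so λ ≡ 8.
  x = λ² - 0 - 9 = 64 - 9 ≡ 3; y = λ·(0 - 3) - 4 ≡ 11. → (3, 11)

(3, 11)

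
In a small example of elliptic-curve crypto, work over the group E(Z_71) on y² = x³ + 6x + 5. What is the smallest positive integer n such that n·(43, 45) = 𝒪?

2P: tangent at (43, 45): λ = (3·43² + 6)/(2·45) ≡ 15/19. 19⁻¹ ≡ 15 (mod 71), so λ ≡ 15·15 ≡ 12.
  x = λ² - 43 - 43 = 144 - 86 ≡ 58; y = λ·(43 - 58) - 45 ≡ 59. → (58, 59)
3P: (58, 59) + (43, 45). λ = (45 - 59)/(43 - 58) ≡ 57/56 mod 71. 56⁻¹ ≡ 52 (mod 71), so λ ≡ 53.
  x = λ² - 58 - 43 = 2809 - 101 ≡ 10; y = λ·(58 - 10) - 59 ≡ 0. → (10, 0)
4P: (10, 0) + (43, 45). λ = (45 - 0)/(43 - 10) ≡ 45/33 mod 71. 33⁻¹ ≡ 28 (mod 71) since 33·28 = 924 ≡ 1, so λ ≡ 53.
  x = λ² - 10 - 43 = 2809 - 53 ≡ 58; y = λ·(10 - 58) - 0 ≡ 12. → (58, 12)
5P: (58, 12) + (43, 45). λ = (45 - 12)/(43 - 58) ≡ 33/56 mod 71. 56⁻¹ ≡ 52 (mod 71) since 56·52 = 2912 ≡ 1, so λ ≡ 12.
  x = λ² - 58 - 43 = 144 - 101 ≡ 43; y = λ·(58 - 43) - 12 ≡ 26. → (43, 26)
6P: (43, 26) + (43, 45): same x and y₁ ≡ -y₂, so the sum is 𝒪.
6P = 𝒪, so the order is 6.

6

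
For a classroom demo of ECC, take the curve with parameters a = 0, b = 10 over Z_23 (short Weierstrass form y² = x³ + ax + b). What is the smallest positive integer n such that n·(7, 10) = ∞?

2P: tangent at (7, 10): λ = (3·7² + 0)/(2·10) ≡ 9/20. 20⁻¹ ≡ 15 (mod 23), so λ ≡ 9·15 ≡ 20.
  x = λ² - 7 - 7 = 400 - 14 ≡ 18; y = λ·(7 - 18) - 10 ≡ 0. → (18, 0)
3P: (18, 0) + (7, 10). λ = (10 - 0)/(7 - 18) ≡ 10/12 mod 23. 12⁻¹ ≡ 2 (mod 23), so λ ≡ 20.
  x = λ² - 18 - 7 = 400 - 25 ≡ 7; y = λ·(18 - 7) - 0 ≡ 13. → (7, 13)
4P: (7, 13) + (7, 10): same x and y₁ ≡ -y₂, so the sum is ∞.
4P = ∞, so the order is 4.

4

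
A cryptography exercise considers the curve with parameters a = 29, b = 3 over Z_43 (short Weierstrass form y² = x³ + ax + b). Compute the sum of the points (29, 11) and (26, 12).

(12, 12)

(29, 11) + (26, 12). λ = (12 - 11)/(26 - 29) ≡ 1/40 mod 43. 40⁻¹ ≡ 14 (mod 43), so λ ≡ 14.
  x = λ² - 29 - 26 = 196 - 55 ≡ 12; y = λ·(29 - 12) - 11 ≡ 12. → (12, 12)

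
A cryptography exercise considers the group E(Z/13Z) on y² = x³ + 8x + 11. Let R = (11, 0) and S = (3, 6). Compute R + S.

(2, 3)

(11, 0) + (3, 6). λ = (6 - 0)/(3 - 11) ≡ 6/5 mod 13. 5⁻¹ ≡ 8 (mod 13) since 5·8 = 40 ≡ 1, so λ ≡ 9.
  x = λ² - 11 - 3 = 81 - 14 ≡ 2; y = λ·(11 - 2) - 0 ≡ 3. → (2, 3)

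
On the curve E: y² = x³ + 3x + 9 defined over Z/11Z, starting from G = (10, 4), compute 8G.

Double-and-add on 8 = (1000)₂. Start with G = (10, 4) for the leading 1-bit.
double: tangent at (10, 4): λ = (3·10² + 3)/(2·4) ≡ 6/8. 8⁻¹ ≡ 7 (mod 11) since 8·7 = 56 ≡ 1, so λ ≡ 6·7 ≡ 9.
  x = λ² - 10 - 10 = 81 - 20 ≡ 6; y = λ·(10 - 6) - 4 ≡ 10. → (6, 10)
double: tangent at (6, 10): λ = (3·6² + 3)/(2·10) ≡ 1/9. 9⁻¹ ≡ 5 (mod 11), so λ ≡ 1·5 ≡ 5.
  x = λ² - 6 - 6 = 25 - 12 ≡ 2; y = λ·(6 - 2) - 10 ≡ 10. → (2, 10)
double: tangent at (2, 10): λ = (3·2² + 3)/(2·10) ≡ 4/9. 9⁻¹ ≡ 5 (mod 11), so λ ≡ 4·5 ≡ 9.
  x = λ² - 2 - 2 = 81 - 4 ≡ 0; y = λ·(2 - 0) - 10 ≡ 8. → (0, 8)

(0, 8)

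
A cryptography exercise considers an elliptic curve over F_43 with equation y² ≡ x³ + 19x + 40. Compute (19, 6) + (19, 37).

The two points share x = 19 and their y-coordinates satisfy 6 + 37 ≡ 0 (mod 43), so they are inverses. Their sum is the point at infinity.

O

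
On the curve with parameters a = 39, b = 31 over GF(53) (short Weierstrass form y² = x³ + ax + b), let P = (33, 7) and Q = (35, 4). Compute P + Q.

(33, 7) + (35, 4). λ = (4 - 7)/(35 - 33) ≡ 50/2 mod 53. 2⁻¹ ≡ 27 (mod 53) since 2·27 = 54 ≡ 1, so λ ≡ 25.
  x = λ² - 33 - 35 = 625 - 68 ≡ 27; y = λ·(33 - 27) - 7 ≡ 37. → (27, 37)

(27, 37)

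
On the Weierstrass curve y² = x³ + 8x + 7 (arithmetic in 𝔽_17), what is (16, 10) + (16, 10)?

(6, 4)

tangent at (16, 10): λ = (3·16² + 8)/(2·10) ≡ 11/3. 3⁻¹ ≡ 6 (mod 17), so λ ≡ 11·6 ≡ 15.
  x = λ² - 16 - 16 = 225 - 32 ≡ 6; y = λ·(16 - 6) - 10 ≡ 4. → (6, 4)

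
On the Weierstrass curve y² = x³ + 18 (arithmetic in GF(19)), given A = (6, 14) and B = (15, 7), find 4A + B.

(1, 0)

First 4A:
Double-and-add on 4 = (100)₂. Start with A = (6, 14) for the leading 1-bit.
double: tangent at (6, 14): λ = (3·6² + 0)/(2·14) ≡ 13/9. 9⁻¹ ≡ 17 (mod 19), so λ ≡ 13·17 ≡ 12.
  x = λ² - 6 - 6 = 144 - 12 ≡ 18; y = λ·(6 - 18) - 14 ≡ 13. → (18, 13)
double: tangent at (18, 13): λ = (3·18² + 0)/(2·13) ≡ 3/7. 7⁻¹ ≡ 11 (mod 19), so λ ≡ 3·11 ≡ 14.
  x = λ² - 18 - 18 = 196 - 36 ≡ 8; y = λ·(18 - 8) - 13 ≡ 13. → (8, 13)
4A = (8, 13).
Finally 4A + B:
(8, 13) + (15, 7). λ = (7 - 13)/(15 - 8) ≡ 13/7 mod 19. 7⁻¹ ≡ 11 (mod 19), so λ ≡ 10.
  x = λ² - 8 - 15 = 100 - 23 ≡ 1; y = λ·(8 - 1) - 13 ≡ 0. → (1, 0)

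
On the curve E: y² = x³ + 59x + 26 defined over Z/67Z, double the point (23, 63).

(31, 42)

tangent at (23, 63): λ = (3·23² + 59)/(2·63) ≡ 38/59. 59⁻¹ ≡ 25 (mod 67) since 59·25 = 1475 ≡ 1, so λ ≡ 38·25 ≡ 12.
  x = λ² - 23 - 23 = 144 - 46 ≡ 31; y = λ·(23 - 31) - 63 ≡ 42. → (31, 42)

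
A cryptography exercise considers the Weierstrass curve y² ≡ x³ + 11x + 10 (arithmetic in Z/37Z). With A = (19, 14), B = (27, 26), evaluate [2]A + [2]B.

First 2A:
Repeated addition: build up to 2A.
2A: tangent at (19, 14): λ = (3·19² + 11)/(2·14) ≡ 21/28. 28⁻¹ ≡ 4 (mod 37), so λ ≡ 21·4 ≡ 10.
  x = λ² - 19 - 19 = 100 - 38 ≡ 25; y = λ·(19 - 25) - 14 ≡ 0. → (25, 0)
2A = (25, 0).
Next 2B:
Repeated addition: build up to 2B.
2B: tangent at (27, 26): λ = (3·27² + 11)/(2·26) ≡ 15/15. 15⁻¹ ≡ 5 (mod 37), so λ ≡ 15·5 ≡ 1.
  x = λ² - 27 - 27 = 1 - 54 ≡ 21; y = λ·(27 - 21) - 26 ≡ 17. → (21, 17)
2B = (21, 17).
Finally 2A + 2B:
(25, 0) + (21, 17). λ = (17 - 0)/(21 - 25) ≡ 17/33 mod 37. 33⁻¹ ≡ 9 (mod 37), so λ ≡ 5.
  x = λ² - 25 - 21 = 25 - 46 ≡ 16; y = λ·(25 - 16) - 0 ≡ 8. → (16, 8)

(16, 8)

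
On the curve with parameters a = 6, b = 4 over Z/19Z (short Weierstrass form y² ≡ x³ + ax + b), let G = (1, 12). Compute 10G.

Repeated addition: build up to 10G.
2G: tangent at (1, 12): λ = (3·1² + 6)/(2·12) ≡ 9/5. 5⁻¹ ≡ 4 (mod 19) since 5·4 = 20 ≡ 1, so λ ≡ 9·4 ≡ 17.
  x = λ² - 1 - 1 = 289 - 2 ≡ 2; y = λ·(1 - 2) - 12 ≡ 9. → (2, 9)
3G: (2, 9) + (1, 12). λ = (12 - 9)/(1 - 2) ≡ 3/18 mod 19. 18⁻¹ ≡ 18 (mod 19) since 18·18 = 324 ≡ 1, so λ ≡ 16.
  x = λ² - 2 - 1 = 256 - 3 ≡ 6; y = λ·(2 - 6) - 9 ≡ 3. → (6, 3)
4G: (6, 3) + (1, 12). λ = (12 - 3)/(1 - 6) ≡ 9/14 mod 19. 14⁻¹ ≡ 15 (mod 19), so λ ≡ 2.
  x = λ² - 6 - 1 = 4 - 7 ≡ 16; y = λ·(6 - 16) - 3 ≡ 15. → (16, 15)
5G: (16, 15) + (1, 12). λ = (12 - 15)/(1 - 16) ≡ 16/4 mod 19. 4⁻¹ ≡ 5 (mod 19), so λ ≡ 4.
  x = λ² - 16 - 1 = 16 - 17 ≡ 18; y = λ·(16 - 18) - 15 ≡ 15. → (18, 15)
6G: (18, 15) + (1, 12). λ = (12 - 15)/(1 - 18) ≡ 16/2 mod 19. 2⁻¹ ≡ 10 (mod 19), so λ ≡ 8.
  x = λ² - 18 - 1 = 64 - 19 ≡ 7; y = λ·(18 - 7) - 15 ≡ 16. → (7, 16)
7G: (7, 16) + (1, 12). λ = (12 - 16)/(1 - 7) ≡ 15/13 mod 19. 13⁻¹ ≡ 3 (mod 19) since 13·3 = 39 ≡ 1, so λ ≡ 7.
  x = λ² - 7 - 1 = 49 - 8 ≡ 3; y = λ·(7 - 3) - 16 ≡ 12. → (3, 12)
8G: (3, 12) + (1, 12). λ = (12 - 12)/(1 - 3) ≡ 0/17 mod 19. 17⁻¹ ≡ 9 (mod 19), so λ ≡ 0.
  x = λ² - 3 - 1 = 0 - 4 ≡ 15; y = λ·(3 - 15) - 12 ≡ 7. → (15, 7)
9G: (15, 7) + (1, 12). λ = (12 - 7)/(1 - 15) ≡ 5/5 mod 19. 5⁻¹ ≡ 4 (mod 19), so λ ≡ 1.
  x = λ² - 15 - 1 = 1 - 16 ≡ 4; y = λ·(15 - 4) - 7 ≡ 4. → (4, 4)
10G: (4, 4) + (1, 12). λ = (12 - 4)/(1 - 4) ≡ 8/16 mod 19. 16⁻¹ ≡ 6 (mod 19) since 16·6 = 96 ≡ 1, so λ ≡ 10.
  x = λ² - 4 - 1 = 100 - 5 ≡ 0; y = λ·(4 - 0) - 4 ≡ 17. → (0, 17)

(0, 17)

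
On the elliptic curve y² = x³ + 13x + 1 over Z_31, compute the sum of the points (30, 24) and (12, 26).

(7, 1)

(30, 24) + (12, 26). λ = (26 - 24)/(12 - 30) ≡ 2/13 mod 31. 13⁻¹ ≡ 12 (mod 31), so λ ≡ 24.
  x = λ² - 30 - 12 = 576 - 42 ≡ 7; y = λ·(30 - 7) - 24 ≡ 1. → (7, 1)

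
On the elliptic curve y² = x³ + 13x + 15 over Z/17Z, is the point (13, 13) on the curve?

y² = 13² ≡ 16; x³ + 13x + 15 = 2381 ≡ 1 (mod 17). 16 ≠ 1.

no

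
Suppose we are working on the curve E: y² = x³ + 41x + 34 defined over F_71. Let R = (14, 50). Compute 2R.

(21, 43)

tangent at (14, 50): λ = (3·14² + 41)/(2·50) ≡ 61/29. 29⁻¹ ≡ 49 (mod 71) since 29·49 = 1421 ≡ 1, so λ ≡ 61·49 ≡ 7.
  x = λ² - 14 - 14 = 49 - 28 ≡ 21; y = λ·(14 - 21) - 50 ≡ 43. → (21, 43)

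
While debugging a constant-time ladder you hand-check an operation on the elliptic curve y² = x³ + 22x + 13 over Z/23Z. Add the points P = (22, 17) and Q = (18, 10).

(22, 17) + (18, 10). λ = (10 - 17)/(18 - 22) ≡ 16/19 mod 23. 19⁻¹ ≡ 17 (mod 23), so λ ≡ 19.
  x = λ² - 22 - 18 = 361 - 40 ≡ 22; y = λ·(22 - 22) - 17 ≡ 6. → (22, 6)

(22, 6)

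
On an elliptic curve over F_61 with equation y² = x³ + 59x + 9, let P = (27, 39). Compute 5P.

(59, 35)

Double-and-add on 5 = (101)₂. Start with P = (27, 39) for the leading 1-bit.
double: tangent at (27, 39): λ = (3·27² + 59)/(2·39) ≡ 50/17. 17⁻¹ ≡ 18 (mod 61), so λ ≡ 50·18 ≡ 46.
  x = λ² - 27 - 27 = 2116 - 54 ≡ 49; y = λ·(27 - 49) - 39 ≡ 47. → (49, 47)
double: tangent at (49, 47): λ = (3·49² + 59)/(2·47) ≡ 3/33. 33⁻¹ ≡ 37 (mod 61) since 33·37 = 1221 ≡ 1, so λ ≡ 3·37 ≡ 50.
  x = λ² - 49 - 49 = 2500 - 98 ≡ 23; y = λ·(49 - 23) - 47 ≡ 33. → (23, 33)
add P: (23, 33) + (27, 39). λ = (39 - 33)/(27 - 23) ≡ 6/4 mod 61. 4⁻¹ ≡ 46 (mod 61) since 4·46 = 184 ≡ 1, so λ ≡ 32.
  x = λ² - 23 - 27 = 1024 - 50 ≡ 59; y = λ·(23 - 59) - 33 ≡ 35. → (59, 35)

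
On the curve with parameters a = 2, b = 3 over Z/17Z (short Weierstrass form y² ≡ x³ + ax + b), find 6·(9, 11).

(15, 12)

Write G = (9, 11).
Repeated addition: build up to 6G.
2G: tangent at (9, 11): λ = (3·9² + 2)/(2·11) ≡ 7/5. 5⁻¹ ≡ 7 (mod 17), so λ ≡ 7·7 ≡ 15.
  x = λ² - 9 - 9 = 225 - 18 ≡ 3; y = λ·(9 - 3) - 11 ≡ 11. → (3, 11)
3G: (3, 11) + (9, 11). λ = (11 - 11)/(9 - 3) ≡ 0/6 mod 17. 6⁻¹ ≡ 3 (mod 17), so λ ≡ 0.
  x = λ² - 3 - 9 = 0 - 12 ≡ 5; y = λ·(3 - 5) - 11 ≡ 6. → (5, 6)
4G: (5, 6) + (9, 11). λ = (11 - 6)/(9 - 5) ≡ 5/4 mod 17. 4⁻¹ ≡ 13 (mod 17), so λ ≡ 14.
  x = λ² - 5 - 9 = 196 - 14 ≡ 12; y = λ·(5 - 12) - 6 ≡ 15. → (12, 15)
5G: (12, 15) + (9, 11). λ = (11 - 15)/(9 - 12) ≡ 13/14 mod 17. 14⁻¹ ≡ 11 (mod 17), so λ ≡ 7.
  x = λ² - 12 - 9 = 49 - 21 ≡ 11; y = λ·(12 - 11) - 15 ≡ 9. → (11, 9)
6G: (11, 9) + (9, 11). λ = (11 - 9)/(9 - 11) ≡ 2/15 mod 17. 15⁻¹ ≡ 8 (mod 17) since 15·8 = 120 ≡ 1, so λ ≡ 16.
  x = λ² - 11 - 9 = 256 - 20 ≡ 15; y = λ·(11 - 15) - 9 ≡ 12. → (15, 12)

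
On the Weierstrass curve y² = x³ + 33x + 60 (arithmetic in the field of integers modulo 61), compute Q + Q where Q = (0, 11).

tangent at (0, 11): λ = (3·0² + 33)/(2·11) ≡ 33/22. 22⁻¹ ≡ 25 (mod 61), so λ ≡ 33·25 ≡ 32.
  x = λ² - 0 - 0 = 1024 - 0 ≡ 48; y = λ·(0 - 48) - 11 ≡ 39. → (48, 39)

(48, 39)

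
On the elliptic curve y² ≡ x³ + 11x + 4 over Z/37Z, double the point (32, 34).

(14, 4)

tangent at (32, 34): λ = (3·32² + 11)/(2·34) ≡ 12/31. 31⁻¹ ≡ 6 (mod 37), so λ ≡ 12·6 ≡ 35.
  x = λ² - 32 - 32 = 1225 - 64 ≡ 14; y = λ·(32 - 14) - 34 ≡ 4. → (14, 4)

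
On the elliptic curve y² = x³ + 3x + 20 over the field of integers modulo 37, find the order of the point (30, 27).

2P: tangent at (30, 27): λ = (3·30² + 3)/(2·27) ≡ 2/17. 17⁻¹ ≡ 24 (mod 37) since 17·24 = 408 ≡ 1, so λ ≡ 2·24 ≡ 11.
  x = λ² - 30 - 30 = 121 - 60 ≡ 24; y = λ·(30 - 24) - 27 ≡ 2. → (24, 2)
3P: (24, 2) + (30, 27). λ = (27 - 2)/(30 - 24) ≡ 25/6 mod 37. 6⁻¹ ≡ 31 (mod 37), so λ ≡ 35.
  x = λ² - 24 - 30 = 1225 - 54 ≡ 24; y = λ·(24 - 24) - 2 ≡ 35. → (24, 35)
4P: (24, 35) + (30, 27). λ = (27 - 35)/(30 - 24) ≡ 29/6 mod 37. 6⁻¹ ≡ 31 (mod 37), so λ ≡ 11.
  x = λ² - 24 - 30 = 121 - 54 ≡ 30; y = λ·(24 - 30) - 35 ≡ 10. → (30, 10)
5P: (30, 10) + (30, 27): same x and y₁ ≡ -y₂, so the sum is 𝒪.
5P = 𝒪, so the order is 5.

5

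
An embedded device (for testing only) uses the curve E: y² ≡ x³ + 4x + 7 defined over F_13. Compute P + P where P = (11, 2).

(7, 1)

tangent at (11, 2): λ = (3·11² + 4)/(2·2) ≡ 3/4. 4⁻¹ ≡ 10 (mod 13), so λ ≡ 3·10 ≡ 4.
  x = λ² - 11 - 11 = 16 - 22 ≡ 7; y = λ·(11 - 7) - 2 ≡ 1. → (7, 1)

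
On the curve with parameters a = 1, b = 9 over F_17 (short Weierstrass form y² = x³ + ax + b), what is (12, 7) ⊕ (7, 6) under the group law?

(13, 3)

(12, 7) + (7, 6). λ = (6 - 7)/(7 - 12) ≡ 16/12 mod 17. 12⁻¹ ≡ 10 (mod 17) since 12·10 = 120 ≡ 1, so λ ≡ 7.
  x = λ² - 12 - 7 = 49 - 19 ≡ 13; y = λ·(12 - 13) - 7 ≡ 3. → (13, 3)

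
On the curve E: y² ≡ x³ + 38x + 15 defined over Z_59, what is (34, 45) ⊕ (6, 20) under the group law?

(28, 32)

(34, 45) + (6, 20). λ = (20 - 45)/(6 - 34) ≡ 34/31 mod 59. 31⁻¹ ≡ 40 (mod 59), so λ ≡ 3.
  x = λ² - 34 - 6 = 9 - 40 ≡ 28; y = λ·(34 - 28) - 45 ≡ 32. → (28, 32)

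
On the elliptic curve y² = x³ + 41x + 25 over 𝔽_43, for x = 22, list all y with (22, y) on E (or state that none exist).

x³ + 41x + 25 = 11575 ≡ 8 (mod 43).
8 is a non-residue mod 43; no y exists.

none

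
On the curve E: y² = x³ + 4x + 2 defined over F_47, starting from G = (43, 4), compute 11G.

(2, 26)

Double-and-add on 11 = (1011)₂. Start with G = (43, 4) for the leading 1-bit.
double: tangent at (43, 4): λ = (3·43² + 4)/(2·4) ≡ 5/8. 8⁻¹ ≡ 6 (mod 47), so λ ≡ 5·6 ≡ 30.
  x = λ² - 43 - 43 = 900 - 86 ≡ 15; y = λ·(43 - 15) - 4 ≡ 37. → (15, 37)
double: tangent at (15, 37): λ = (3·15² + 4)/(2·37) ≡ 21/27. 27⁻¹ ≡ 7 (mod 47), so λ ≡ 21·7 ≡ 6.
  x = λ² - 15 - 15 = 36 - 30 ≡ 6; y = λ·(15 - 6) - 37 ≡ 17. → (6, 17)
add G: (6, 17) + (43, 4). λ = (4 - 17)/(43 - 6) ≡ 34/37 mod 47. 37⁻¹ ≡ 14 (mod 47), so λ ≡ 6.
  x = λ² - 6 - 43 = 36 - 49 ≡ 34; y = λ·(6 - 34) - 17 ≡ 3. → (34, 3)
double: tangent at (34, 3): λ = (3·34² + 4)/(2·3) ≡ 41/6. 6⁻¹ ≡ 8 (mod 47), so λ ≡ 41·8 ≡ 46.
  x = λ² - 34 - 34 = 2116 - 68 ≡ 27; y = λ·(34 - 27) - 3 ≡ 37. → (27, 37)
add G: (27, 37) + (43, 4). λ = (4 - 37)/(43 - 27) ≡ 14/16 mod 47. 16⁻¹ ≡ 3 (mod 47) since 16·3 = 48 ≡ 1, so λ ≡ 42.
  x = λ² - 27 - 43 = 1764 - 70 ≡ 2; y = λ·(27 - 2) - 37 ≡ 26. → (2, 26)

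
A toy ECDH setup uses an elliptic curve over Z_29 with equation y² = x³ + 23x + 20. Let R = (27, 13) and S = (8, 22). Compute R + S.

(27, 13) + (8, 22). λ = (22 - 13)/(8 - 27) ≡ 9/10 mod 29. 10⁻¹ ≡ 3 (mod 29), so λ ≡ 27.
  x = λ² - 27 - 8 = 729 - 35 ≡ 27; y = λ·(27 - 27) - 13 ≡ 16. → (27, 16)

(27, 16)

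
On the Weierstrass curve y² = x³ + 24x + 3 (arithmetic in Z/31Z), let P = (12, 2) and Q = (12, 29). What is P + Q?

O

The two points share x = 12 and their y-coordinates satisfy 2 + 29 ≡ 0 (mod 31), so they are inverses. Their sum is ∞.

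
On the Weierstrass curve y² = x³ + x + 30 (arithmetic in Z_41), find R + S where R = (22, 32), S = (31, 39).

(21, 28)

(22, 32) + (31, 39). λ = (39 - 32)/(31 - 22) ≡ 7/9 mod 41. 9⁻¹ ≡ 32 (mod 41) since 9·32 = 288 ≡ 1, so λ ≡ 19.
  x = λ² - 22 - 31 = 361 - 53 ≡ 21; y = λ·(22 - 21) - 32 ≡ 28. → (21, 28)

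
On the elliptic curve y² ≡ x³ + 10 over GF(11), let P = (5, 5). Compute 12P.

O

Repeated addition: build up to 12P.
2P: tangent at (5, 5): λ = (3·5² + 0)/(2·5) ≡ 9/10. 10⁻¹ ≡ 10 (mod 11), so λ ≡ 9·10 ≡ 2.
  x = λ² - 5 - 5 = 4 - 10 ≡ 5; y = λ·(5 - 5) - 5 ≡ 6. → (5, 6)
3P: (5, 6) + (5, 5): same x and y₁ ≡ -y₂, so the sum is the point at infinity.
4P: the point at infinity + (5, 5) = (5, 5) (identity).
5P: tangent at (5, 5): λ = (3·5² + 0)/(2·5) ≡ 9/10. 10⁻¹ ≡ 10 (mod 11) since 10·10 = 100 ≡ 1, so λ ≡ 9·10 ≡ 2.
  x = λ² - 5 - 5 = 4 - 10 ≡ 5; y = λ·(5 - 5) - 5 ≡ 6. → (5, 6)
6P: (5, 6) + (5, 5): same x and y₁ ≡ -y₂, so the sum is the point at infinity.
7P: the point at infinity + (5, 5) = (5, 5) (identity).
8P: tangent at (5, 5): λ = (3·5² + 0)/(2·5) ≡ 9/10. 10⁻¹ ≡ 10 (mod 11), so λ ≡ 9·10 ≡ 2.
  x = λ² - 5 - 5 = 4 - 10 ≡ 5; y = λ·(5 - 5) - 5 ≡ 6. → (5, 6)
9P: (5, 6) + (5, 5): same x and y₁ ≡ -y₂, so the sum is the point at infinity.
10P: the point at infinity + (5, 5) = (5, 5) (identity).
11P: tangent at (5, 5): λ = (3·5² + 0)/(2·5) ≡ 9/10. 10⁻¹ ≡ 10 (mod 11), so λ ≡ 9·10 ≡ 2.
  x = λ² - 5 - 5 = 4 - 10 ≡ 5; y = λ·(5 - 5) - 5 ≡ 6. → (5, 6)
12P: (5, 6) + (5, 5): same x and y₁ ≡ -y₂, so the sum is the point at infinity.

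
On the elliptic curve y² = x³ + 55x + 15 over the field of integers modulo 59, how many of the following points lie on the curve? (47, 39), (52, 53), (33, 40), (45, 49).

(47, 39): 39² ≡ 46, rhs ≡ 46 → on.
(52, 53): 53² ≡ 36, rhs ≡ 54 → off.
(33, 40): 40² ≡ 7, rhs ≡ 7 → on.
(45, 49): 49² ≡ 41, rhs ≡ 41 → on.

3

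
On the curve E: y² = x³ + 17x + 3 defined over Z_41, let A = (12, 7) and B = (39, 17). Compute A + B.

(12, 7) + (39, 17). λ = (17 - 7)/(39 - 12) ≡ 10/27 mod 41. 27⁻¹ ≡ 38 (mod 41) since 27·38 = 1026 ≡ 1, so λ ≡ 11.
  x = λ² - 12 - 39 = 121 - 51 ≡ 29; y = λ·(12 - 29) - 7 ≡ 11. → (29, 11)

(29, 11)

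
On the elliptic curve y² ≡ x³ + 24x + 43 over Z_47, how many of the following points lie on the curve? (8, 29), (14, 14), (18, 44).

2

(8, 29): 29² ≡ 42, rhs ≡ 42 → on.
(14, 14): 14² ≡ 8, rhs ≡ 21 → off.
(18, 44): 44² ≡ 9, rhs ≡ 9 → on.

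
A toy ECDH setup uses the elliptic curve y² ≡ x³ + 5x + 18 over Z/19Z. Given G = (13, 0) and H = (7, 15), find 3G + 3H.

First 3G:
Repeated addition: build up to 3G.
2G: (13, 0) + (13, 0): same x and y₁ ≡ -y₂, so the sum is the point at infinity.
3G: the point at infinity + (13, 0) = (13, 0) (identity).
3G = (13, 0).
Next 3H:
Repeated addition: build up to 3H.
2H: tangent at (7, 15): λ = (3·7² + 5)/(2·15) ≡ 0/11. 11⁻¹ ≡ 7 (mod 19), so λ ≡ 0·7 ≡ 0.
  x = λ² - 7 - 7 = 0 - 14 ≡ 5; y = λ·(7 - 5) - 15 ≡ 4. → (5, 4)
3H: (5, 4) + (7, 15). λ = (15 - 4)/(7 - 5) ≡ 11/2 mod 19. 2⁻¹ ≡ 10 (mod 19) since 2·10 = 20 ≡ 1, so λ ≡ 15.
  x = λ² - 5 - 7 = 225 - 12 ≡ 4; y = λ·(5 - 4) - 4 ≡ 11. → (4, 11)
3H = (4, 11).
Finally 3G + 3H:
(13, 0) + (4, 11). λ = (11 - 0)/(4 - 13) ≡ 11/10 mod 19. 10⁻¹ ≡ 2 (mod 19), so λ ≡ 3.
  x = λ² - 13 - 4 = 9 - 17 ≡ 11; y = λ·(13 - 11) - 0 ≡ 6. → (11, 6)

(11, 6)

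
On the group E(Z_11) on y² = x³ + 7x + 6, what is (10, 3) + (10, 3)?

tangent at (10, 3): λ = (3·10² + 7)/(2·3) ≡ 10/6. 6⁻¹ ≡ 2 (mod 11) since 6·2 = 12 ≡ 1, so λ ≡ 10·2 ≡ 9.
  x = λ² - 10 - 10 = 81 - 20 ≡ 6; y = λ·(10 - 6) - 3 ≡ 0. → (6, 0)

(6, 0)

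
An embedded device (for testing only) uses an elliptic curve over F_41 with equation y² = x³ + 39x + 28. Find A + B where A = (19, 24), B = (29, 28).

(19, 24) + (29, 28). λ = (28 - 24)/(29 - 19) ≡ 4/10 mod 41. 10⁻¹ ≡ 37 (mod 41), so λ ≡ 25.
  x = λ² - 19 - 29 = 625 - 48 ≡ 3; y = λ·(19 - 3) - 24 ≡ 7. → (3, 7)

(3, 7)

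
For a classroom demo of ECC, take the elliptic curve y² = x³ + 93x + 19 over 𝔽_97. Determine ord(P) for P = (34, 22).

4

2P: tangent at (34, 22): λ = (3·34² + 93)/(2·22) ≡ 69/44. 44⁻¹ ≡ 86 (mod 97) since 44·86 = 3784 ≡ 1, so λ ≡ 69·86 ≡ 17.
  x = λ² - 34 - 34 = 289 - 68 ≡ 27; y = λ·(34 - 27) - 22 ≡ 0. → (27, 0)
3P: (27, 0) + (34, 22). λ = (22 - 0)/(34 - 27) ≡ 22/7 mod 97. 7⁻¹ ≡ 14 (mod 97) since 7·14 = 98 ≡ 1, so λ ≡ 17.
  x = λ² - 27 - 34 = 289 - 61 ≡ 34; y = λ·(27 - 34) - 0 ≡ 75. → (34, 75)
4P: (34, 75) + (34, 22): same x and y₁ ≡ -y₂, so the sum is the point at infinity.
4P = the point at infinity, so the order is 4.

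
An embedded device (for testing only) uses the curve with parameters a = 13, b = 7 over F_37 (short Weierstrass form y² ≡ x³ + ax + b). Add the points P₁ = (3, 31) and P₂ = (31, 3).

(3, 31) + (31, 3). λ = (3 - 31)/(31 - 3) ≡ 9/28 mod 37. 28⁻¹ ≡ 4 (mod 37), so λ ≡ 36.
  x = λ² - 3 - 31 = 1296 - 34 ≡ 4; y = λ·(3 - 4) - 31 ≡ 7. → (4, 7)

(4, 7)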